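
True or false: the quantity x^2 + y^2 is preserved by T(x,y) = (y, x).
True

Substitute T(x,y) = (y, x) into the expression and compare with the original.

Original: x^2 + y^2
After applying T: (y)^2 + (x)^2 = x^2 + y^2

This is identical to the original x^2 + y^2, so the expression is invariant.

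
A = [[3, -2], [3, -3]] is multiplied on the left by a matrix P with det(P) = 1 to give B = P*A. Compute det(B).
-3

By the multiplicative property of determinants, det(B) = det(P*A) = det(P) * det(A) = det(A),
so the determinant is invariant under multiplication by any determinant-1 matrix; we just need det(A).

det(A) = (3)(-3) - (-2)(3) = -9 - (-6) = -3

Therefore det(B) = 1 * (-3) = -3.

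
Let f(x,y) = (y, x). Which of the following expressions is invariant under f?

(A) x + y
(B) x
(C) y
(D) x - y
A

For f(x,y) = (y, x):
After applying f: x' = y, y' = x. So x' + y' = y + x = x + y.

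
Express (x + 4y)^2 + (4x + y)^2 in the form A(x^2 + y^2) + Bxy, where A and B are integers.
17(x^2 + y^2) + 16xy

Expanding: (x + 4y)^2 = x^2 + 8xy + 16y^2
(4x + y)^2 = 16x^2 + 8xy + y^2
Sum = (1+16)(x^2+y^2) + 16xy = 17(x^2 + y^2) + 16xy
This is symmetric in x and y.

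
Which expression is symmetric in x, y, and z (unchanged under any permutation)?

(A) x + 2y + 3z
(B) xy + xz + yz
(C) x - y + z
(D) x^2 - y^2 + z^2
B

A symmetric expression is unchanged when the variables are permuted; here the transformation to test is the swap (x, y) -> (y, x).
A symmetric expression must survive every permutation; the single swap x <-> y already eliminates the distractors, and the keyed expression is also unchanged by x <-> z and y <-> z (each variable enters it in exactly the same way).
Substitute the transformed coordinates into each option and compare with the original:
(A) x + 2y + 3z  ->  (y) + 2(x) + 3z = 2x + y + 3z   [differs from x + 2y + 3z: not invariant]
(B) xy + xz + yz  ->  (y)(x) + (y)z + (x)z = xy + xz + yz   [equals xy + xz + yz: invariant]
(C) x - y + z  ->  (y) - (x) + z = -x + y + z   [differs from x - y + z: not invariant]
(D) x^2 - y^2 + z^2  ->  (y)^2 - (x)^2 + z^2 = -x^2 + y^2 + z^2   [differs from x^2 - y^2 + z^2: not invariant]

Only option (B), xy + xz + yz, is unchanged by the transformation.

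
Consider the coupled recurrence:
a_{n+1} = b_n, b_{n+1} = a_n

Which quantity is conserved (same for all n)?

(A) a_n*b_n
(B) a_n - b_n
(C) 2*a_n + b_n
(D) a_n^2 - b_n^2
A

Replace a_n by a_{n+1} = b_n and b_n by b_{n+1} = a_n in each option and simplify:
(A) a_n*b_n  ->  (b_n)*(a_n) = a_n*b_n   [conserved]
(B) a_n - b_n  ->  (b_n) - (a_n) = -a_n + b_n   [not conserved]
(C) 2*a_n + b_n  ->  2*(b_n) + (a_n) = a_n + 2*b_n   [not conserved]
(D) a_n^2 - b_n^2  ->  (b_n)^2 - (a_n)^2 = -a_n^2 + b_n^2   [not conserved]

Only (A) a_n*b_n returns to itself after one step, so it is the conserved quantity.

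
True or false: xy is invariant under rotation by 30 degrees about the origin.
False

Applying rotation by 30 degrees: x' = x*cos(30 degrees) - y*sin(30 degrees) = sqrt(3)x/2 - y/2, y' = x*sin(30 degrees) + y*cos(30 degrees) = x/2 + sqrt(3)y/2

Substituting into xy:
(sqrt(3)x/2 - y/2)(x/2 + sqrt(3)y/2)
= sqrt(3)x^2/4 + xy/2 - sqrt(3)y^2/4

This differs from the original expression xy, so it is NOT invariant.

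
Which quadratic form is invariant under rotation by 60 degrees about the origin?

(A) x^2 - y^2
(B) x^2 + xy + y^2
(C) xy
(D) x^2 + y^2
D

Rotation by 60 degrees sends (x, y) to (x/2 - sqrt(3)y/2, sqrt(3)x/2 + y/2).
Substitute the transformed coordinates into each option and compare with the original:
(A) x^2 - y^2  ->  (x/2 - sqrt(3)y/2)^2 - (sqrt(3)x/2 + y/2)^2 = -x^2/2 - sqrt(3)xy + y^2/2   [differs from x^2 - y^2: not invariant]
(B) x^2 + xy + y^2  ->  (x/2 - sqrt(3)y/2)^2 + (x/2 - sqrt(3)y/2)(sqrt(3)x/2 + y/2) + (sqrt(3)x/2 + y/2)^2 = sqrt(3)x^2/4 + x^2 - xy/2 - sqrt(3)y^2/4 + y^2   [differs from x^2 + xy + y^2: not invariant]
(C) xy  ->  (x/2 - sqrt(3)y/2)(sqrt(3)x/2 + y/2) = sqrt(3)x^2/4 - xy/2 - sqrt(3)y^2/4   [differs from xy: not invariant]
(D) x^2 + y^2  ->  (x/2 - sqrt(3)y/2)^2 + (sqrt(3)x/2 + y/2)^2 = x^2 + y^2   [equals x^2 + y^2: invariant]

Only option (D), x^2 + y^2, is unchanged by the transformation.
x^2 + y^2 is the squared distance from the origin, which rotations preserve.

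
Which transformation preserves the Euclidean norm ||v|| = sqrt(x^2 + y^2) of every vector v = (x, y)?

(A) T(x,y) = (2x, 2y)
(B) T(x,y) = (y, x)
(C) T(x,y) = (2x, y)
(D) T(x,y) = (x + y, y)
B

A transformation preserves a norm if ||T(v)|| = ||v|| for every v; a single vector where the norm changes rules an option out.

(A) T(x,y) = (2x, 2y): v = (1, 0) has norm sqrt((1)^2 + (0)^2) = 1, but T(v) = (2, 0) has norm 2 -- not preserved.
(B) T(x,y) = (y, x): preserves the norm -- it is an orthogonal map (a rotation/reflection), and (y)^2 + (x)^2 simplifies to x^2 + y^2.
(C) T(x,y) = (2x, y): v = (1, 0) has norm sqrt((1)^2 + (0)^2) = 1, but T(v) = (2, 0) has norm 2 -- not preserved.
(D) T(x,y) = (x + y, y): v = (0, 1) has norm sqrt((0)^2 + (1)^2) = 1, but T(v) = (1, 1) has norm sqrt(2) -- not preserved.

Therefore the answer is (B).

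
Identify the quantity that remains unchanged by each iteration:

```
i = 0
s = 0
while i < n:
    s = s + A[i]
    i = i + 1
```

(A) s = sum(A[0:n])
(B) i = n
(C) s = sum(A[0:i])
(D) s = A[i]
C

A loop invariant must hold before the first iteration and be re-established by every execution of the body.

(C) s = sum(A[0:i]): Initially i = 0 and s = 0 = sum of the empty slice A[0:0]. If s = sum(A[0:i]) holds at the top of an iteration, the body sets s to sum(A[0:i]) + A[i] = sum(A[0:i+1]) and then i to i+1, so s = sum(A[0:i]) holds again. At exit i = n, giving s = sum(A[0:n]).

The other options fail:
(A) s = sum(A[0:n]): false before the loop (s = 0, not the full sum) -- it only becomes true at exit.
(B) i = n: false initially (i = 0); it is the exit condition, not an invariant.
(D) s = A[i]: after the first iteration s = A[0] but i = 1, so s = A[i] compares s with the wrong element (and fails in general).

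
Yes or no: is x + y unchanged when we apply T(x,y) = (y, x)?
Yes

Substitute T(x,y) = (y, x) into the expression and compare with the original.

Original: x + y
After applying T: (y) + (x) = x + y

This is identical to the original x + y, so the expression is invariant.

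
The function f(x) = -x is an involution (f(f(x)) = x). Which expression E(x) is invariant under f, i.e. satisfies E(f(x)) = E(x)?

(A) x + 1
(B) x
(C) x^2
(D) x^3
C

Replace x by f(x) = -x in each option and simplify. As a quick numerical cross-check, also compare E(5) with E(f(5)) = E(-5).

(A) x + 1  ->  (-x) + 1 = 1 - x; check: E(5) = 6 but E(-5) = -4.   [not invariant]
(B) x  ->  (-x) = -x; check: E(5) = 5 but E(-5) = -5.   [not invariant]
(C) x^2  ->  (-x)^2, which simplifies back to x^2; check: E(5) = 25, E(-5) = 25.   [invariant]
(D) x^3  ->  (-x)^3 = -x^3; check: E(5) = 125 but E(-5) = -125.   [not invariant]

Only (C) is unchanged. E is symmetric under swapping x with f(x) = -x, which is exactly what an involution does.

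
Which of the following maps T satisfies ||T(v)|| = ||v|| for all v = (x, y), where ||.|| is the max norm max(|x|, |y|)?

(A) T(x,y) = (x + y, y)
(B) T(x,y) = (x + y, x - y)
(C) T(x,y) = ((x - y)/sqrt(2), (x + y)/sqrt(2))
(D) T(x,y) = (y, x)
D

A transformation preserves a norm if ||T(v)|| = ||v|| for every v; a single vector where the norm changes rules an option out.

(A) T(x,y) = (x + y, y): v = (1, 1) has norm max(|1|, |1|) = 1, but T(v) = (2, 1) has norm 2 -- not preserved.
(B) T(x,y) = (x + y, x - y): v = (1, 1) has norm max(|1|, |1|) = 1, but T(v) = (2, 0) has norm 2 -- not preserved.
(C) T(x,y) = ((x - y)/sqrt(2), (x + y)/sqrt(2)): v = (1, 0) has norm max(|1|, |0|) = 1, but T(v) = (sqrt(2)/2, sqrt(2)/2) has norm sqrt(2)/2 -- not preserved.
(D) T(x,y) = (y, x): preserves the norm -- it only permutes the coordinates and/or flips signs, which leaves max(|x|, |y|) unchanged.

Therefore the answer is (D).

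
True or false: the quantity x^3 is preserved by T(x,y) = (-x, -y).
False

Substitute T(x,y) = (-x, -y) into the expression and compare with the original.

Original: x^3
After applying T: (-x)^3 = -x^3

This differs from the original x^3 (difference: -2x^3), so the expression is NOT invariant.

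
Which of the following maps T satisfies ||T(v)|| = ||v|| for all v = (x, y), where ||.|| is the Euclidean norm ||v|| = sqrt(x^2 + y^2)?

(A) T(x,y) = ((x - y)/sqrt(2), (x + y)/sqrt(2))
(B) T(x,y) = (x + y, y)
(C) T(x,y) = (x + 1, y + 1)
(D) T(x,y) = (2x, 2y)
A

A transformation preserves a norm if ||T(v)|| = ||v|| for every v; a single vector where the norm changes rules an option out.

(A) T(x,y) = ((x - y)/sqrt(2), (x + y)/sqrt(2)): preserves the norm -- it is an orthogonal map (a rotation/reflection), and (sqrt(2)(x - y)/2)^2 + (sqrt(2)(x + y)/2)^2 simplifies to x^2 + y^2.
(B) T(x,y) = (x + y, y): v = (0, 1) has norm sqrt((0)^2 + (1)^2) = 1, but T(v) = (1, 1) has norm sqrt(2) -- not preserved.
(C) T(x,y) = (x + 1, y + 1): v = (1, 0) has norm sqrt((1)^2 + (0)^2) = 1, but T(v) = (2, 1) has norm sqrt(5) -- not preserved.
(D) T(x,y) = (2x, 2y): v = (1, 0) has norm sqrt((1)^2 + (0)^2) = 1, but T(v) = (2, 0) has norm 2 -- not preserved.

Therefore the answer is (A).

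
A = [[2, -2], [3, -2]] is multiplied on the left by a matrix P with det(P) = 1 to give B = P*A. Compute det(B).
2

By the multiplicative property of determinants, det(B) = det(P*A) = det(P) * det(A) = det(A),
so the determinant is invariant under multiplication by any determinant-1 matrix; we just need det(A).

det(A) = (2)(-2) - (-2)(3) = -4 - (-6) = 2

Therefore det(B) = 1 * 2 = 2.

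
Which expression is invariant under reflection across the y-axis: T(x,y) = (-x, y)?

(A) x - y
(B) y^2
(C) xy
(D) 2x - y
B

The map is reflection across the y-axis: T(x,y) = (-x, y).
Substitute the transformed coordinates into each option and compare with the original:
(A) x - y  ->  (-x) - (y) = -x - y   [differs from x - y: not invariant]
(B) y^2  ->  (y)^2 = y^2   [equals y^2: invariant]
(C) xy  ->  (-x)(y) = -xy   [differs from xy: not invariant]
(D) 2x - y  ->  2(-x) - (y) = -2x - y   [differs from 2x - y: not invariant]

Only option (B), y^2, is unchanged by the transformation.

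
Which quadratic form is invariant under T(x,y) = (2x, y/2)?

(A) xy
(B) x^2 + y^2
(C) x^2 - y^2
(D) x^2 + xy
A

T multiplies x by 2 and divides y by 2.
Substitute the transformed coordinates into each option and compare with the original:
(A) xy  ->  (2x)(y/2) = xy   [equals xy: invariant]
(B) x^2 + y^2  ->  (2x)^2 + (y/2)^2 = 4x^2 + y^2/4   [differs from x^2 + y^2: not invariant]
(C) x^2 - y^2  ->  (2x)^2 - (y/2)^2 = 4x^2 - y^2/4   [differs from x^2 - y^2: not invariant]
(D) x^2 + xy  ->  (2x)^2 + (2x)(y/2) = 4x^2 + xy   [differs from x^2 + xy: not invariant]

Only option (A), xy, is unchanged by the transformation.
The factors 2 and 1/2 cancel only in the pure product xy.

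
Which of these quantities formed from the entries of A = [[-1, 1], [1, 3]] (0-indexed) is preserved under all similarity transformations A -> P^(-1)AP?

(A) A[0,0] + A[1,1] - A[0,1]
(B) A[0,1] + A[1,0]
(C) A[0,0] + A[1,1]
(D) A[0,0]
C

A[0,0] + A[1,1] is the trace of A. By the cyclic property of the trace, tr(P^(-1)AP) = tr(APP^(-1)) = tr(A), so it is the same for every matrix similar to A.

The other combinations are not similarity invariants. For example, take P = [[2, 1], [1, 1]] (det P = 1), so P^(-1) = [[1, -1], [-1, 2]] and
B = P^(-1)AP = [[-6, -4], [11, 8]].
Evaluating each option on A and on B:
(A) A[0,0] + A[1,1] - A[0,1]: 1 for A, 6 for B -> changes
(B) A[0,1] + A[1,0]: 2 for A, 7 for B -> changes
(C) A[0,0] + A[1,1]: 2 for A, 2 for B -> unchanged
(D) A[0,0]: -1 for A, -6 for B -> changes

Only (C) A[0,0] + A[1,1] = 2 survives (and it does so for every P, not just this one), so it is the invariant.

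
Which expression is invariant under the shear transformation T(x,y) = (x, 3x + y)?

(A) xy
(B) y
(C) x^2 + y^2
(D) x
D

Under the shear T(x,y) = (x, 3x + y):
Substitute the transformed coordinates into each option and compare with the original:
(A) xy  ->  (x)(3x + y) = 3x^2 + xy   [differs from xy: not invariant]
(B) y  ->  (3x + y) = 3x + y   [differs from y: not invariant]
(C) x^2 + y^2  ->  (x)^2 + (3x + y)^2 = 10x^2 + 6xy + y^2   [differs from x^2 + y^2: not invariant]
(D) x  ->  (x) = x   [equals x: invariant]

Only option (D), x, is unchanged by the transformation.
A vertical shear moves points parallel to the y-axis, so the x-coordinate (and any function of x alone) is unchanged.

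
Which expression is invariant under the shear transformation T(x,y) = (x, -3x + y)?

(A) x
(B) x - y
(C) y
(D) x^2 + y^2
A

Under the shear T(x,y) = (x, -3x + y):
Substitute the transformed coordinates into each option and compare with the original:
(A) x  ->  (x) = x   [equals x: invariant]
(B) x - y  ->  (x) - (-3x + y) = 4x - y   [differs from x - y: not invariant]
(C) y  ->  (-3x + y) = -3x + y   [differs from y: not invariant]
(D) x^2 + y^2  ->  (x)^2 + (-3x + y)^2 = 10x^2 - 6xy + y^2   [differs from x^2 + y^2: not invariant]

Only option (A), x, is unchanged by the transformation.
A vertical shear moves points parallel to the y-axis, so the x-coordinate (and any function of x alone) is unchanged.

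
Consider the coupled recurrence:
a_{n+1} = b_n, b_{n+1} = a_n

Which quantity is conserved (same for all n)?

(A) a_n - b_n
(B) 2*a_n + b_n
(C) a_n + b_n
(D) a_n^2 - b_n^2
C

Replace a_n by a_{n+1} = b_n and b_n by b_{n+1} = a_n in each option and simplify:
(A) a_n - b_n  ->  (b_n) - (a_n) = -a_n + b_n   [not conserved]
(B) 2*a_n + b_n  ->  2*(b_n) + (a_n) = a_n + 2*b_n   [not conserved]
(C) a_n + b_n  ->  (b_n) + (a_n) = a_n + b_n   [conserved]
(D) a_n^2 - b_n^2  ->  (b_n)^2 - (a_n)^2 = -a_n^2 + b_n^2   [not conserved]

Only (C) a_n + b_n returns to itself after one step, so it is the conserved quantity.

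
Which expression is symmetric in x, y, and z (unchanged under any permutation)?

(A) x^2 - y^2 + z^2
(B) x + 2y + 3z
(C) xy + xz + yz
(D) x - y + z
C

A symmetric expression is unchanged when the variables are permuted; here the transformation to test is the swap (x, y) -> (y, x).
A symmetric expression must survive every permutation; the single swap x <-> y already eliminates the distractors, and the keyed expression is also unchanged by x <-> z and y <-> z (each variable enters it in exactly the same way).
Substitute the transformed coordinates into each option and compare with the original:
(A) x^2 - y^2 + z^2  ->  (y)^2 - (x)^2 + z^2 = -x^2 + y^2 + z^2   [differs from x^2 - y^2 + z^2: not invariant]
(B) x + 2y + 3z  ->  (y) + 2(x) + 3z = 2x + y + 3z   [differs from x + 2y + 3z: not invariant]
(C) xy + xz + yz  ->  (y)(x) + (y)z + (x)z = xy + xz + yz   [equals xy + xz + yz: invariant]
(D) x - y + z  ->  (y) - (x) + z = -x + y + z   [differs from x - y + z: not invariant]

Only option (C), xy + xz + yz, is unchanged by the transformation.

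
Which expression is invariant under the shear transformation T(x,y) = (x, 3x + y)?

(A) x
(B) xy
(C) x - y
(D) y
A

Under the shear T(x,y) = (x, 3x + y):
Substitute the transformed coordinates into each option and compare with the original:
(A) x  ->  (x) = x   [equals x: invariant]
(B) xy  ->  (x)(3x + y) = 3x^2 + xy   [differs from xy: not invariant]
(C) x - y  ->  (x) - (3x + y) = -2x - y   [differs from x - y: not invariant]
(D) y  ->  (3x + y) = 3x + y   [differs from y: not invariant]

Only option (A), x, is unchanged by the transformation.
A vertical shear moves points parallel to the y-axis, so the x-coordinate (and any function of x alone) is unchanged.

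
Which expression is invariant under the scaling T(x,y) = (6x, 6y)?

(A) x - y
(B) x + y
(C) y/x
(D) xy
C

Under the uniform scaling T(x,y) = (6x, 6y):
Substitute the transformed coordinates into each option and compare with the original:
(A) x - y  ->  (6x) - (6y) = 6x - 6y   [differs from x - y: not invariant]
(B) x + y  ->  (6x) + (6y) = 6x + 6y   [differs from x + y: not invariant]
(C) y/x  ->  (6y)/(6x) = y/x   [equals y/x: invariant]
(D) xy  ->  (6x)(6y) = 36xy   [differs from xy: not invariant]

Only option (C), y/x, is unchanged by the transformation.
The common factor 6 cancels in a ratio of coordinates, while sums, products and sums of squares pick up factors of 6 or 36.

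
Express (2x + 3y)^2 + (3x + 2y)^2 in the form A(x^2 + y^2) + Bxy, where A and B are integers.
13(x^2 + y^2) + 24xy

Expanding: (2x + 3y)^2 = 4x^2 + 12xy + 9y^2
(3x + 2y)^2 = 9x^2 + 12xy + 4y^2
Sum = (4+9)(x^2+y^2) + 24xy = 13(x^2 + y^2) + 24xy
This is symmetric in x and y.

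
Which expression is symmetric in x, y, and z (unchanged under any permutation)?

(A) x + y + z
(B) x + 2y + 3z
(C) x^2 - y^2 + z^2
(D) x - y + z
A

A symmetric expression is unchanged when the variables are permuted; here the transformation to test is the swap (x, y) -> (y, x).
A symmetric expression must survive every permutation; the single swap x <-> y already eliminates the distractors, and the keyed expression is also unchanged by x <-> z and y <-> z (each variable enters it in exactly the same way).
Substitute the transformed coordinates into each option and compare with the original:
(A) x + y + z  ->  (y) + (x) + z = x + y + z   [equals x + y + z: invariant]
(B) x + 2y + 3z  ->  (y) + 2(x) + 3z = 2x + y + 3z   [differs from x + 2y + 3z: not invariant]
(C) x^2 - y^2 + z^2  ->  (y)^2 - (x)^2 + z^2 = -x^2 + y^2 + z^2   [differs from x^2 - y^2 + z^2: not invariant]
(D) x - y + z  ->  (y) - (x) + z = -x + y + z   [differs from x - y + z: not invariant]

Only option (A), x + y + z, is unchanged by the transformation.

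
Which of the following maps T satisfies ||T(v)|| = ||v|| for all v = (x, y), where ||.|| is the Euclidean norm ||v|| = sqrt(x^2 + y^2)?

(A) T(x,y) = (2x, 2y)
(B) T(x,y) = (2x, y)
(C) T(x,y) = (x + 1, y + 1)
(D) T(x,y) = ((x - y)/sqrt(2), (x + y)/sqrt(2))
D

A transformation preserves a norm if ||T(v)|| = ||v|| for every v; a single vector where the norm changes rules an option out.

(A) T(x,y) = (2x, 2y): v = (1, 0) has norm sqrt((1)^2 + (0)^2) = 1, but T(v) = (2, 0) has norm 2 -- not preserved.
(B) T(x,y) = (2x, y): v = (1, 0) has norm sqrt((1)^2 + (0)^2) = 1, but T(v) = (2, 0) has norm 2 -- not preserved.
(C) T(x,y) = (x + 1, y + 1): v = (1, 0) has norm sqrt((1)^2 + (0)^2) = 1, but T(v) = (2, 1) has norm sqrt(5) -- not preserved.
(D) T(x,y) = ((x - y)/sqrt(2), (x + y)/sqrt(2)): preserves the norm -- it is an orthogonal map (a rotation/reflection), and (sqrt(2)(x - y)/2)^2 + (sqrt(2)(x + y)/2)^2 simplifies to x^2 + y^2.

Therefore the answer is (D).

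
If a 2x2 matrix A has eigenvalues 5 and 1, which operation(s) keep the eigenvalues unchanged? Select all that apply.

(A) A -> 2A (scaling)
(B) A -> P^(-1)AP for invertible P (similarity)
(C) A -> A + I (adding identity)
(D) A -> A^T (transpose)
B and D

Eigenvalues are preserved by:
1. Similarity transformations: A -> P^(-1)AP (same characteristic polynomial)
2. Transpose: A^T has the same eigenvalues as A

Eigenvalues are NOT preserved by:
- Adding identity: eigenvalues become 5+1, 1+1
- Scaling: eigenvalues become 10, 2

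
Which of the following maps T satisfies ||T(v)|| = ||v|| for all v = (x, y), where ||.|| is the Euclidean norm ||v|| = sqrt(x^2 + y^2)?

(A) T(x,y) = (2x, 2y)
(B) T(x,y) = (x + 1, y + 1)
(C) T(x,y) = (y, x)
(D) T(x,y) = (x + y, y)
C

A transformation preserves a norm if ||T(v)|| = ||v|| for every v; a single vector where the norm changes rules an option out.

(A) T(x,y) = (2x, 2y): v = (1, 0) has norm sqrt((1)^2 + (0)^2) = 1, but T(v) = (2, 0) has norm 2 -- not preserved.
(B) T(x,y) = (x + 1, y + 1): v = (1, 0) has norm sqrt((1)^2 + (0)^2) = 1, but T(v) = (2, 1) has norm sqrt(5) -- not preserved.
(C) T(x,y) = (y, x): preserves the norm -- it is an orthogonal map (a rotation/reflection), and (y)^2 + (x)^2 simplifies to x^2 + y^2.
(D) T(x,y) = (x + y, y): v = (0, 1) has norm sqrt((0)^2 + (1)^2) = 1, but T(v) = (1, 1) has norm sqrt(2) -- not preserved.

Therefore the answer is (C).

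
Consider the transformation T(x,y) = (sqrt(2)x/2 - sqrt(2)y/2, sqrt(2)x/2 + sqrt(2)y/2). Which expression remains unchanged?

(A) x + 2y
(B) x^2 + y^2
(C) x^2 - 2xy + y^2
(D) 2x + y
B

An expression E(x,y) is invariant under T if E(T(x,y)) = E(x,y). Here T(x,y) = (sqrt(2)x/2 - sqrt(2)y/2, sqrt(2)x/2 + sqrt(2)y/2).
Substitute the transformed coordinates into each option and compare with the original:
(A) x + 2y  ->  (sqrt(2)x/2 - sqrt(2)y/2) + 2(sqrt(2)x/2 + sqrt(2)y/2) = 3sqrt(2)x/2 + sqrt(2)y/2   [differs from x + 2y: not invariant]
(B) x^2 + y^2  ->  (sqrt(2)x/2 - sqrt(2)y/2)^2 + (sqrt(2)x/2 + sqrt(2)y/2)^2 = x^2 + y^2   [equals x^2 + y^2: invariant]
(C) x^2 - 2xy + y^2  ->  (sqrt(2)x/2 - sqrt(2)y/2)^2 - 2(sqrt(2)x/2 - sqrt(2)y/2)(sqrt(2)x/2 + sqrt(2)y/2) + (sqrt(2)x/2 + sqrt(2)y/2)^2 = 2y^2   [differs from x^2 - 2xy + y^2: not invariant]
(D) 2x + y  ->  2(sqrt(2)x/2 - sqrt(2)y/2) + (sqrt(2)x/2 + sqrt(2)y/2) = 3sqrt(2)x/2 - sqrt(2)y/2   [differs from 2x + y: not invariant]

Only option (B), x^2 + y^2, is unchanged by the transformation.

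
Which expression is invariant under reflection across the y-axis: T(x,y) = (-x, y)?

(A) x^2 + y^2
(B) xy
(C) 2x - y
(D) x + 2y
A

The map is reflection across the y-axis: T(x,y) = (-x, y).
Substitute the transformed coordinates into each option and compare with the original:
(A) x^2 + y^2  ->  (-x)^2 + (y)^2 = x^2 + y^2   [equals x^2 + y^2: invariant]
(B) xy  ->  (-x)(y) = -xy   [differs from xy: not invariant]
(C) 2x - y  ->  2(-x) - (y) = -2x - y   [differs from 2x - y: not invariant]
(D) x + 2y  ->  (-x) + 2(y) = -x + 2y   [differs from x + 2y: not invariant]

Only option (A), x^2 + y^2, is unchanged by the transformation.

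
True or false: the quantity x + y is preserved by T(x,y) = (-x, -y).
False

Substitute T(x,y) = (-x, -y) into the expression and compare with the original.

Original: x + y
After applying T: (-x) + (-y) = -x - y

This differs from the original x + y (difference: -2x - 2y), so the expression is NOT invariant.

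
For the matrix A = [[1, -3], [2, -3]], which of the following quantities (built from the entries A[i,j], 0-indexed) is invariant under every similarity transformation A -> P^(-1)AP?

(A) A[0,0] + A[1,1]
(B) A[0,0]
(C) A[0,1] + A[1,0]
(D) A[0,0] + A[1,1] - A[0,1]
A

A[0,0] + A[1,1] is the trace of A. By the cyclic property of the trace, tr(P^(-1)AP) = tr(APP^(-1)) = tr(A), so it is the same for every matrix similar to A.

The other combinations are not similarity invariants. For example, take P = [[1, -1], [0, 1]] (det P = 1), so P^(-1) = [[1, 1], [0, 1]] and
B = P^(-1)AP = [[3, -9], [2, -5]].
Evaluating each option on A and on B:
(A) A[0,0] + A[1,1]: -2 for A, -2 for B -> unchanged
(B) A[0,0]: 1 for A, 3 for B -> changes
(C) A[0,1] + A[1,0]: -1 for A, -7 for B -> changes
(D) A[0,0] + A[1,1] - A[0,1]: 1 for A, 7 for B -> changes

Only (A) A[0,0] + A[1,1] = -2 survives (and it does so for every P, not just this one), so it is the invariant.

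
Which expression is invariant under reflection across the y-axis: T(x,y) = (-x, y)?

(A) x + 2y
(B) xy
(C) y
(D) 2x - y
C

The map is reflection across the y-axis: T(x,y) = (-x, y).
Substitute the transformed coordinates into each option and compare with the original:
(A) x + 2y  ->  (-x) + 2(y) = -x + 2y   [differs from x + 2y: not invariant]
(B) xy  ->  (-x)(y) = -xy   [differs from xy: not invariant]
(C) y  ->  (y) = y   [equals y: invariant]
(D) 2x - y  ->  2(-x) - (y) = -2x - y   [differs from 2x - y: not invariant]

Only option (C), y, is unchanged by the transformation.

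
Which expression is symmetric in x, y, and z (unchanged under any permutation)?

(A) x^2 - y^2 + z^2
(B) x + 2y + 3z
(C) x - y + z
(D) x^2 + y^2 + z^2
D

A symmetric expression is unchanged when the variables are permuted; here the transformation to test is the swap (x, y) -> (y, x).
A symmetric expression must survive every permutation; the single swap x <-> y already eliminates the distractors, and the keyed expression is also unchanged by x <-> z and y <-> z (each variable enters it in exactly the same way).
Substitute the transformed coordinates into each option and compare with the original:
(A) x^2 - y^2 + z^2  ->  (y)^2 - (x)^2 + z^2 = -x^2 + y^2 + z^2   [differs from x^2 - y^2 + z^2: not invariant]
(B) x + 2y + 3z  ->  (y) + 2(x) + 3z = 2x + y + 3z   [differs from x + 2y + 3z: not invariant]
(C) x - y + z  ->  (y) - (x) + z = -x + y + z   [differs from x - y + z: not invariant]
(D) x^2 + y^2 + z^2  ->  (y)^2 + (x)^2 + z^2 = x^2 + y^2 + z^2   [equals x^2 + y^2 + z^2: invariant]

Only option (D), x^2 + y^2 + z^2, is unchanged by the transformation.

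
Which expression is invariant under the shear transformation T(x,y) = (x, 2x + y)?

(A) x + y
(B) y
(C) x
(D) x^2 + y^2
C

Under the shear T(x,y) = (x, 2x + y):
Substitute the transformed coordinates into each option and compare with the original:
(A) x + y  ->  (x) + (2x + y) = 3x + y   [differs from x + y: not invariant]
(B) y  ->  (2x + y) = 2x + y   [differs from y: not invariant]
(C) x  ->  (x) = x   [equals x: invariant]
(D) x^2 + y^2  ->  (x)^2 + (2x + y)^2 = 5x^2 + 4xy + y^2   [differs from x^2 + y^2: not invariant]

Only option (C), x, is unchanged by the transformation.
A vertical shear moves points parallel to the y-axis, so the x-coordinate (and any function of x alone) is unchanged.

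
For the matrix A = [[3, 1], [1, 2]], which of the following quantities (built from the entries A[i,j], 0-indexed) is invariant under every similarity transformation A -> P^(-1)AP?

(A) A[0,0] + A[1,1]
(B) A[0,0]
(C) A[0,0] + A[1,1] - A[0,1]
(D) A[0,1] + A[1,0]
A

A[0,0] + A[1,1] is the trace of A. By the cyclic property of the trace, tr(P^(-1)AP) = tr(APP^(-1)) = tr(A), so it is the same for every matrix similar to A.

The other combinations are not similarity invariants. For example, take P = [[1, -1], [0, 1]] (det P = 1), so P^(-1) = [[1, 1], [0, 1]] and
B = P^(-1)AP = [[4, -1], [1, 1]].
Evaluating each option on A and on B:
(A) A[0,0] + A[1,1]: 5 for A, 5 for B -> unchanged
(B) A[0,0]: 3 for A, 4 for B -> changes
(C) A[0,0] + A[1,1] - A[0,1]: 4 for A, 6 for B -> changes
(D) A[0,1] + A[1,0]: 2 for A, 0 for B -> changes

Only (A) A[0,0] + A[1,1] = 5 survives (and it does so for every P, not just this one), so it is the invariant.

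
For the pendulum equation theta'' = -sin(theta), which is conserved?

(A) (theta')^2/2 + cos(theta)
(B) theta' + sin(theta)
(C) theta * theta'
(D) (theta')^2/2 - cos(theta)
D

A first integral I satisfies dI/dt = 0 along every solution. Differentiate each option and use the equation of motion:
(A) d/dt[(theta')^2/2 + cos(theta)] = theta' theta'' - sin(theta) theta' = -2 theta' sin(theta), not identically 0
(B) d/dt[theta' + sin(theta)] = theta'' + cos(theta) theta' = -sin(theta) + theta' cos(theta), not identically 0
(C) d/dt[theta * theta'] = (theta')^2 + theta theta'' = (theta')^2 - theta sin(theta), not identically 0
(D) d/dt[(theta')^2/2 - cos(theta)] = theta' theta'' + sin(theta) theta' = theta'(-sin(theta)) + theta' sin(theta) = 0

Only (D) has zero time-derivative. This is the total energy: kinetic (theta')^2/2 plus potential -cos(theta).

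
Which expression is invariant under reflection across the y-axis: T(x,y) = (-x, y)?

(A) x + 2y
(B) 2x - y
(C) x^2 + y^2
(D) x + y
C

The map is reflection across the y-axis: T(x,y) = (-x, y).
Substitute the transformed coordinates into each option and compare with the original:
(A) x + 2y  ->  (-x) + 2(y) = -x + 2y   [differs from x + 2y: not invariant]
(B) 2x - y  ->  2(-x) - (y) = -2x - y   [differs from 2x - y: not invariant]
(C) x^2 + y^2  ->  (-x)^2 + (y)^2 = x^2 + y^2   [equals x^2 + y^2: invariant]
(D) x + y  ->  (-x) + (y) = -x + y   [differs from x + y: not invariant]

Only option (C), x^2 + y^2, is unchanged by the transformation.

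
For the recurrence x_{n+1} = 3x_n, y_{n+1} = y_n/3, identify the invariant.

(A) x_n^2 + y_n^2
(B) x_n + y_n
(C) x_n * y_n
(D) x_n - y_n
C

For the recurrence x_{n+1} = 3x_n, y_{n+1} = y_n/3:

x_{n+1} * y_{n+1} = (3x_n) * (y_n/3) = x_n * y_n
The product is conserved.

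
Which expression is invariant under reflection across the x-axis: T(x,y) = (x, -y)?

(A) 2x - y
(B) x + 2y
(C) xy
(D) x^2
D

The map is reflection across the x-axis: T(x,y) = (x, -y).
Substitute the transformed coordinates into each option and compare with the original:
(A) 2x - y  ->  2(x) - (-y) = 2x + y   [differs from 2x - y: not invariant]
(B) x + 2y  ->  (x) + 2(-y) = x - 2y   [differs from x + 2y: not invariant]
(C) xy  ->  (x)(-y) = -xy   [differs from xy: not invariant]
(D) x^2  ->  (x)^2 = x^2   [equals x^2: invariant]

Only option (D), x^2, is unchanged by the transformation.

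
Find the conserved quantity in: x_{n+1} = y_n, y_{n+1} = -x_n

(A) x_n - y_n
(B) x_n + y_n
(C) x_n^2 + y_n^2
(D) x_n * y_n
C

For the recurrence x_{n+1} = y_n, y_{n+1} = -x_n:

x_{n+1}^2 + y_{n+1}^2 = y_n^2 + (-x_n)^2 = x_n^2 + y_n^2
The sum of squares is conserved (like energy in a harmonic oscillator).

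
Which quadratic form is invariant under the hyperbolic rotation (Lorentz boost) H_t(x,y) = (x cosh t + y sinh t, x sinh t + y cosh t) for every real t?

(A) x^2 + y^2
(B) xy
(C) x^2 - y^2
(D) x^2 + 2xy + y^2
C

Write x' = x cosh t + y sinh t, y' = x sinh t + y cosh t and substitute into each option:
(A) x^2 + y^2: (x cosh t + y sinh t)^2 + (x sinh t + y cosh t)^2 = (x^2 + y^2)(cosh^2 t + sinh^2 t) + 4xy sinh t cosh t = (x^2 + y^2) cosh 2t + 2xy sinh 2t   [not invariant for t != 0]
(B) xy: (x cosh t + y sinh t)(x sinh t + y cosh t) = xy(cosh^2 t + sinh^2 t) + (x^2 + y^2) sinh t cosh t = xy cosh 2t + (x^2 + y^2)(sinh 2t)/2   [not invariant for t != 0]
(C) x^2 - y^2: (x cosh t + y sinh t)^2 - (x sinh t + y cosh t)^2 = x^2(cosh^2 t - sinh^2 t) + 2xy(cosh t sinh t - sinh t cosh t) + y^2(sinh^2 t - cosh^2 t) = x^2 - y^2   [invariant, using cosh^2 t - sinh^2 t = 1]
(D) x^2 + 2xy + y^2: (x' + y')^2 with x' + y' = (x + y)(cosh t + sinh t) = (x + y)e^t, so it becomes (x + y)^2 e^(2t)   [not invariant for t != 0]

Only (C) x^2 - y^2 is unchanged; it is the Minkowski form preserved by Lorentz boosts, just as x^2 + y^2 is preserved by ordinary rotations.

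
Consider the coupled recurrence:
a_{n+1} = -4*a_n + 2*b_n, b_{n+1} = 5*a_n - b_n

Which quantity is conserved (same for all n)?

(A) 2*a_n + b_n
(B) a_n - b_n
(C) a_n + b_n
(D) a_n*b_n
C

Replace a_n by a_{n+1} = -4*a_n + 2*b_n and b_n by b_{n+1} = 5*a_n - b_n in each option and simplify:
(A) 2*a_n + b_n  ->  2*(-4*a_n + 2*b_n) + (5*a_n - b_n) = -3*a_n + 3*b_n   [not conserved]
(B) a_n - b_n  ->  (-4*a_n + 2*b_n) - (5*a_n - b_n) = -9*a_n + 3*b_n   [not conserved]
(C) a_n + b_n  ->  (-4*a_n + 2*b_n) + (5*a_n - b_n) = a_n + b_n   [conserved]
(D) a_n*b_n  ->  (-4*a_n + 2*b_n)*(5*a_n - b_n) = -20*a_n^2 + 14*a_n*b_n - 2*b_n^2   [not conserved]

Only (C) a_n + b_n returns to itself after one step, so it is the conserved quantity.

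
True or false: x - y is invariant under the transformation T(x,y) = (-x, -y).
False

Substitute T(x,y) = (-x, -y) into the expression and compare with the original.

Original: x - y
After applying T: (-x) - (-y) = -x + y

This differs from the original x - y (difference: -2x + 2y), so the expression is NOT invariant.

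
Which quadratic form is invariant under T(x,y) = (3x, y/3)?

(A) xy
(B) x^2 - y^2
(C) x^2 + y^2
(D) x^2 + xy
A

T multiplies x by 3 and divides y by 3.
Substitute the transformed coordinates into each option and compare with the original:
(A) xy  ->  (3x)(y/3) = xy   [equals xy: invariant]
(B) x^2 - y^2  ->  (3x)^2 - (y/3)^2 = 9x^2 - y^2/9   [differs from x^2 - y^2: not invariant]
(C) x^2 + y^2  ->  (3x)^2 + (y/3)^2 = 9x^2 + y^2/9   [differs from x^2 + y^2: not invariant]
(D) x^2 + xy  ->  (3x)^2 + (3x)(y/3) = 9x^2 + xy   [differs from x^2 + xy: not invariant]

Only option (A), xy, is unchanged by the transformation.
The factors 3 and 1/3 cancel only in the pure product xy.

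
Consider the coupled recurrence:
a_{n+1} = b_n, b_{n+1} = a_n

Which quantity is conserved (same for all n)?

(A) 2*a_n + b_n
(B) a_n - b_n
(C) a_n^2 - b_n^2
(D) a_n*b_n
D

Replace a_n by a_{n+1} = b_n and b_n by b_{n+1} = a_n in each option and simplify:
(A) 2*a_n + b_n  ->  2*(b_n) + (a_n) = a_n + 2*b_n   [not conserved]
(B) a_n - b_n  ->  (b_n) - (a_n) = -a_n + b_n   [not conserved]
(C) a_n^2 - b_n^2  ->  (b_n)^2 - (a_n)^2 = -a_n^2 + b_n^2   [not conserved]
(D) a_n*b_n  ->  (b_n)*(a_n) = a_n*b_n   [conserved]

Only (D) a_n*b_n returns to itself after one step, so it is the conserved quantity.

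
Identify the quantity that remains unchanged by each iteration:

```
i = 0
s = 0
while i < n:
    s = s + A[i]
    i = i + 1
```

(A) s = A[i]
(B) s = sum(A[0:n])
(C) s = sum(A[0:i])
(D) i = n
C

A loop invariant must hold before the first iteration and be re-established by every execution of the body.

(C) s = sum(A[0:i]): Initially i = 0 and s = 0 = sum of the empty slice A[0:0]. If s = sum(A[0:i]) holds at the top of an iteration, the body sets s to sum(A[0:i]) + A[i] = sum(A[0:i+1]) and then i to i+1, so s = sum(A[0:i]) holds again. At exit i = n, giving s = sum(A[0:n]).

The other options fail:
(A) s = A[i]: after the first iteration s = A[0] but i = 1, so s = A[i] compares s with the wrong element (and fails in general).
(B) s = sum(A[0:n]): false before the loop (s = 0, not the full sum) -- it only becomes true at exit.
(D) i = n: false initially (i = 0); it is the exit condition, not an invariant.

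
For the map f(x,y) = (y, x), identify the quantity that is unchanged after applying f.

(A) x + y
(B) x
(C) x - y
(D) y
A

For f(x,y) = (y, x):
After applying f: x' = y, y' = x. So x' + y' = y + x = x + y.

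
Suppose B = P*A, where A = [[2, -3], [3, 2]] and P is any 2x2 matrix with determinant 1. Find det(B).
13

By the multiplicative property of determinants, det(B) = det(P*A) = det(P) * det(A) = det(A),
so the determinant is invariant under multiplication by any determinant-1 matrix; we just need det(A).

det(A) = (2)(2) - (-3)(3) = 4 - (-9) = 13

Therefore det(B) = 1 * 13 = 13.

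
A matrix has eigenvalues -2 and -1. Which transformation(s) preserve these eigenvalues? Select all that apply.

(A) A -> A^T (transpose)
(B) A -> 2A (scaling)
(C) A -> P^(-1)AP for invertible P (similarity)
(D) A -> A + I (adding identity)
A and C

Eigenvalues are preserved by:
1. Similarity transformations: A -> P^(-1)AP (same characteristic polynomial)
2. Transpose: A^T has the same eigenvalues as A

Eigenvalues are NOT preserved by:
- Adding identity: eigenvalues become -2+1, -1+1
- Scaling: eigenvalues become -4, -2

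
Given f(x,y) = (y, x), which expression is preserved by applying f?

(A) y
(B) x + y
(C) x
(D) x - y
B

For f(x,y) = (y, x):
After applying f: x' = y, y' = x. So x' + y' = y + x = x + y.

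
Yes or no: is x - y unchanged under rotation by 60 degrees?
No

Applying rotation by 60 degrees: x' = x*cos(60 degrees) - y*sin(60 degrees) = x/2 - sqrt(3)y/2, y' = x*sin(60 degrees) + y*cos(60 degrees) = sqrt(3)x/2 + y/2

Substituting into x - y:
(x/2 - sqrt(3)y/2) - (sqrt(3)x/2 + y/2)
= -sqrt(3)x/2 + x/2 - sqrt(3)y/2 - y/2

This differs from the original expression x - y, so it is NOT invariant.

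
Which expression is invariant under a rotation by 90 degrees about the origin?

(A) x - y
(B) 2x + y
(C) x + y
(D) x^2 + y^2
D

A rotation by 90 degrees sends (x, y) to (-y, x).
Substitute the transformed coordinates into each option and compare with the original:
(A) x - y  ->  (-y) - (x) = -x - y   [differs from x - y: not invariant]
(B) 2x + y  ->  2(-y) + (x) = x - 2y   [differs from 2x + y: not invariant]
(C) x + y  ->  (-y) + (x) = x - y   [differs from x + y: not invariant]
(D) x^2 + y^2  ->  (-y)^2 + (x)^2 = x^2 + y^2   [equals x^2 + y^2: invariant]

Only option (D), x^2 + y^2, is unchanged by the transformation.
Geometrically, x^2 + y^2 is the squared distance from the origin, which every rotation about the origin preserves.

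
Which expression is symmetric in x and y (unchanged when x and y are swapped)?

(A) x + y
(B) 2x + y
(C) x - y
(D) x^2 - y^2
A

A symmetric expression is unchanged when the variables are permuted; here the transformation to test is the swap (x, y) -> (y, x).
Substitute the transformed coordinates into each option and compare with the original:
(A) x + y  ->  (y) + (x) = x + y   [equals x + y: invariant]
(B) 2x + y  ->  2(y) + (x) = x + 2y   [differs from 2x + y: not invariant]
(C) x - y  ->  (y) - (x) = -x + y   [differs from x - y: not invariant]
(D) x^2 - y^2  ->  (y)^2 - (x)^2 = -x^2 + y^2   [differs from x^2 - y^2: not invariant]

Only option (A), x + y, is unchanged by the transformation.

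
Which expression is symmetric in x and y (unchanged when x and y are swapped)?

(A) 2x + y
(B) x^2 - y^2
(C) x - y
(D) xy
D

A symmetric expression is unchanged when the variables are permuted; here the transformation to test is the swap (x, y) -> (y, x).
Substitute the transformed coordinates into each option and compare with the original:
(A) 2x + y  ->  2(y) + (x) = x + 2y   [differs from 2x + y: not invariant]
(B) x^2 - y^2  ->  (y)^2 - (x)^2 = -x^2 + y^2   [differs from x^2 - y^2: not invariant]
(C) x - y  ->  (y) - (x) = -x + y   [differs from x - y: not invariant]
(D) xy  ->  (y)(x) = xy   [equals xy: invariant]

Only option (D), xy, is unchanged by the transformation.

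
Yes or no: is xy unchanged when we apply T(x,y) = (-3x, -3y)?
No

Substitute T(x,y) = (-3x, -3y) into the expression and compare with the original.

Original: xy
After applying T: (-3x)(-3y) = 9xy

This differs from the original xy (difference: 8xy), so the expression is NOT invariant.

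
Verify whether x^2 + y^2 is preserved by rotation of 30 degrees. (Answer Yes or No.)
Yes

Applying rotation by 30 degrees: x' = x*cos(30 degrees) - y*sin(30 degrees) = sqrt(3)x/2 - y/2, y' = x*sin(30 degrees) + y*cos(30 degrees) = x/2 + sqrt(3)y/2

Substituting into x^2 + y^2:
(sqrt(3)x/2 - y/2)^2 + (x/2 + sqrt(3)y/2)^2
= x^2 + y^2

This equals the original expression x^2 + y^2, so it IS invariant.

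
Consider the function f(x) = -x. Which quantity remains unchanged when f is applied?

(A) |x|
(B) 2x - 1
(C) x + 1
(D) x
A

For f(x) = -x:
Applying f replaces x by -x. Since |-x| = |x|, the absolute value is unchanged by f, whereas x -> -x, 2x - 1 -> -2x - 1 and x + 1 -> -x + 1 all change.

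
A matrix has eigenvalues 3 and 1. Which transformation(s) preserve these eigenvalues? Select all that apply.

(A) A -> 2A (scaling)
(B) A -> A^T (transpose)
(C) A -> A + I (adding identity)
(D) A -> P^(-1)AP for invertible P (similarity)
B and D

Eigenvalues are preserved by:
1. Similarity transformations: A -> P^(-1)AP (same characteristic polynomial)
2. Transpose: A^T has the same eigenvalues as A

Eigenvalues are NOT preserved by:
- Adding identity: eigenvalues become 3+1, 1+1
- Scaling: eigenvalues become 6, 2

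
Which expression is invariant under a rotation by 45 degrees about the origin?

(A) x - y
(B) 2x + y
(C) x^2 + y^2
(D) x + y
C

A rotation by 45 degrees sends (x, y) to (sqrt(2)x/2 - sqrt(2)y/2, sqrt(2)x/2 + sqrt(2)y/2).
Substitute the transformed coordinates into each option and compare with the original:
(A) x - y  ->  (sqrt(2)x/2 - sqrt(2)y/2) - (sqrt(2)x/2 + sqrt(2)y/2) = -sqrt(2)y   [differs from x - y: not invariant]
(B) 2x + y  ->  2(sqrt(2)x/2 - sqrt(2)y/2) + (sqrt(2)x/2 + sqrt(2)y/2) = 3sqrt(2)x/2 - sqrt(2)y/2   [differs from 2x + y: not invariant]
(C) x^2 + y^2  ->  (sqrt(2)x/2 - sqrt(2)y/2)^2 + (sqrt(2)x/2 + sqrt(2)y/2)^2 = x^2 + y^2   [equals x^2 + y^2: invariant]
(D) x + y  ->  (sqrt(2)x/2 - sqrt(2)y/2) + (sqrt(2)x/2 + sqrt(2)y/2) = sqrt(2)x   [differs from x + y: not invariant]

Only option (C), x^2 + y^2, is unchanged by the transformation.
Geometrically, x^2 + y^2 is the squared distance from the origin, which every rotation about the origin preserves.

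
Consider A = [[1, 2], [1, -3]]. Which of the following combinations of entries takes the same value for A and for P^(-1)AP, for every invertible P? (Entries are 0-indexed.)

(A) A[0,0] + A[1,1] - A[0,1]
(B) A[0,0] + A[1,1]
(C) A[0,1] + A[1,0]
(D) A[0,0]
B

A[0,0] + A[1,1] is the trace of A. By the cyclic property of the trace, tr(P^(-1)AP) = tr(APP^(-1)) = tr(A), so it is the same for every matrix similar to A.

The other combinations are not similarity invariants. For example, take P = [[2, 1], [1, 1]] (det P = 1), so P^(-1) = [[1, -1], [-1, 2]] and
B = P^(-1)AP = [[5, 5], [-6, -7]].
Evaluating each option on A and on B:
(A) A[0,0] + A[1,1] - A[0,1]: -4 for A, -7 for B -> changes
(B) A[0,0] + A[1,1]: -2 for A, -2 for B -> unchanged
(C) A[0,1] + A[1,0]: 3 for A, -1 for B -> changes
(D) A[0,0]: 1 for A, 5 for B -> changes

Only (B) A[0,0] + A[1,1] = -2 survives (and it does so for every P, not just this one), so it is the invariant.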